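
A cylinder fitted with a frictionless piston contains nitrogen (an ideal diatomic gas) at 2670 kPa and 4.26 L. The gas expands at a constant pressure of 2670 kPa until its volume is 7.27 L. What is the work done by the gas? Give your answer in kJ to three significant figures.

W ≈ 8.04 kJ

Isobaric: W = P ΔV.
W = (2670 kPa)(7.27 − 4.26 L) = (2670)(3.01) = 8037 J.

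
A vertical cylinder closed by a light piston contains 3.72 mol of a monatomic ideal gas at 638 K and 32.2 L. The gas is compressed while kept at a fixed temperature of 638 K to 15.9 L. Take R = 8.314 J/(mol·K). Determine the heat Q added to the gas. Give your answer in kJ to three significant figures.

Isothermal ⇒ ΔU = 0, so Q = W = nRT ln(V₂/V₁).
Q = (3.72)(8.314)(638) ln(15.9/32.2) = 19732 × -0.7056 = -13924 J.

Q ≈ -13.9 kJ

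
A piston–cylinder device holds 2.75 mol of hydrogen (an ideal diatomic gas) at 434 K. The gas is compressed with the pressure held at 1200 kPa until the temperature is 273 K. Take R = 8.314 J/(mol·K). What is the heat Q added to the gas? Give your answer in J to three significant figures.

Q ≈ -12900 J

Isobaric: W = nRΔT = (2.75)(8.314)(-161) = -3681 J.
ΔU = nCᵥΔT with Cᵥ = 5R/2: ΔU = (2.75)(20.79)(-161) = -9203 J.
Q = ΔU + W = -9203 − 3681 = -12884 J.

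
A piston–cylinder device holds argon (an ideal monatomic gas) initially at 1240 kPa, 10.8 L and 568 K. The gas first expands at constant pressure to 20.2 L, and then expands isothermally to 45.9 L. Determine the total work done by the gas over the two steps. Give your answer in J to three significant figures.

Step 1 (isobaric): W = PΔV = (1240 kPa)(20.2 − 10.8 L) = 11656 J.
After step 1: P = 1240 kPa, V = 20.2 L, T = 1062 K.
Step 2 (isothermal): W = P₁V₁ ln(V₂/V₁) = (25048) ln(45.9/20.2) = 20559 J.
W_total = 11656 + 20559 = 32215 J.

W_total ≈ 32200 J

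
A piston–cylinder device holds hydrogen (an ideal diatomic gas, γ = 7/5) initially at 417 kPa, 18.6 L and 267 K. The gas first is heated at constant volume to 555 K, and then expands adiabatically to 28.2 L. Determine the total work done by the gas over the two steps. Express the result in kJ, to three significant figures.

Step 1 (isochoric): W = 0 (constant volume).
After step 1: P = 866.8 kPa (V unchanged).
Step 2 (adiabatic): W = (P₁V₁ − P₂V₂)/(γ−1) = (16122 − 13650)/0.4 = 6181 J.
W_total = 0 + 6181 = 6181 J.

W_total ≈ 6.18 kJ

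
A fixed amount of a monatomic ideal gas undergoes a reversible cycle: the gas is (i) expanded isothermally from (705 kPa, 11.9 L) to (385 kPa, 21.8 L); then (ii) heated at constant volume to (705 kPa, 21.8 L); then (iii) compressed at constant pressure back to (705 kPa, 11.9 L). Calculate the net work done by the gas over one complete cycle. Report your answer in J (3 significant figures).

W_net ≈ -1900 J

Leg (i): W = PᵢVᵢ ln(V_f/Vᵢ) = (8390) ln(21.8/11.9) = 5079 J.
Leg (ii): W = 0.
Leg (iii): W = PΔV = (705)(11.9 − 21.8) = -6980 J.
W_net = 5079 − 6980 = -1901 J.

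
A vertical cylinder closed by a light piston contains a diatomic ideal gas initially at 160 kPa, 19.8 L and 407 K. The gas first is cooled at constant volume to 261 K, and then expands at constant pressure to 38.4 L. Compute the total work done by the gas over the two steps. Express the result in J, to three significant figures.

W_total ≈ 1910 J

Step 1 (isochoric): W = 0 (constant volume).
After step 1: P = 102.6 kPa (V unchanged).
Step 2 (isobaric): W = PΔV = (102.6 kPa)(38.4 − 19.8 L) = 1908 J.
W_total = 0 + 1908 = 1908 J.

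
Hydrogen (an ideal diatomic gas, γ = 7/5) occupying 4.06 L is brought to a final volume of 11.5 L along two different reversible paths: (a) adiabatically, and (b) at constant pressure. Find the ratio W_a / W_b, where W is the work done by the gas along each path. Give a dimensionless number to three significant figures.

Path (a) adiabatic: W = P₁V₁(1 − (V₁/V₂)^(γ−1))/(γ−1) → W_a/(P₁V₁) = 0.8516.
Path (b) isobaric: W = P₁(V₂ − V₁) → W_b/(P₁V₁) = 1.833.
W_a / W_b = 0.8516 / 1.833 = 0.4647.

W_a / W_b ≈ 0.465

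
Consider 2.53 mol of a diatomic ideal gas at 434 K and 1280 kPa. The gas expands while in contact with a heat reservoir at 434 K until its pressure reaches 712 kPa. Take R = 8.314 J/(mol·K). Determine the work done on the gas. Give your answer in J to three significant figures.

W ≈ -5350 J

Isothermal process: W = nRT ln(V₂/V₁) = nRT ln(P₁/P₂).
W = (2.53)(8.314)(434) × ln(1280/712)
  = 9129 × ln(1.798) = 9129 × 0.5865
W_by_gas = 5354 J; work on gas = −W_by = -5354 J.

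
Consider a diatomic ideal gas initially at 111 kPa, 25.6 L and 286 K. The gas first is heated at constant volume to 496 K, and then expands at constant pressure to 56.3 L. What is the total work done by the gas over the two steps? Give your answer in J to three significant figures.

W_total ≈ 5910 J

Step 1 (isochoric): W = 0 (constant volume).
After step 1: P = 192.5 kPa (V unchanged).
Step 2 (isobaric): W = PΔV = (192.5 kPa)(56.3 − 25.6 L) = 5910 J.
W_total = 0 + 5910 = 5910 J.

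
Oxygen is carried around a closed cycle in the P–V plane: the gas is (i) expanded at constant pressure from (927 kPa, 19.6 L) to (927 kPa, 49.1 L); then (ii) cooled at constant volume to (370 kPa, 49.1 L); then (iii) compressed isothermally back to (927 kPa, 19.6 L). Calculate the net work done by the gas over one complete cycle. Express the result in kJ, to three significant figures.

W_net ≈ 10.7 kJ

Leg (i): W = PΔV = (927)(49.1 − 19.6) = 27346 J.
Leg (ii): W = 0.
Leg (iii): W = PᵢVᵢ ln(V_f/Vᵢ) = (18167) ln(19.6/49.1) = -16683 J.
W_net = 27346 − 16683 = 10663 J.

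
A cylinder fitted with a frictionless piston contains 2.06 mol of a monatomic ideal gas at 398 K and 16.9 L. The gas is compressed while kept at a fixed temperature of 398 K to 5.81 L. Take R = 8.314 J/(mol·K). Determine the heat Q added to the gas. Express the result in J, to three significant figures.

Q ≈ -7280 J

Isothermal ⇒ ΔU = 0, so Q = W = nRT ln(V₂/V₁).
Q = (2.06)(8.314)(398) ln(5.81/16.9) = 6816 × -1.068 = -7278 J.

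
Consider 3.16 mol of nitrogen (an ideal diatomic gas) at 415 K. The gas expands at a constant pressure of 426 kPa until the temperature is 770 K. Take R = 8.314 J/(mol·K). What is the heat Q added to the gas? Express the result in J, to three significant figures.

Q ≈ 32600 J

Isobaric: W = nRΔT = (3.16)(8.314)(355) = 9327 J.
ΔU = nCᵥΔT with Cᵥ = 5R/2: ΔU = (3.16)(20.79)(355) = 23317 J.
Q = ΔU + W = 23317 + 9327 = 32643 J.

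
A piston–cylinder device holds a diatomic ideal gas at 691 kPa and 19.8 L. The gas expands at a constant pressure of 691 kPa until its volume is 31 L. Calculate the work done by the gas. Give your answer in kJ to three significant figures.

W ≈ 7.74 kJ

Isobaric: W = P ΔV.
W = (691 kPa)(31 − 19.8 L) = (691)(11.2) = 7739 J.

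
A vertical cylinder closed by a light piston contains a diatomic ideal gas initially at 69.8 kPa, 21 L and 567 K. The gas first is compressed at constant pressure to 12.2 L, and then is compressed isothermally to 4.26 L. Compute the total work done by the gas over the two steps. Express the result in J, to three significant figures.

Step 1 (isobaric): W = PΔV = (69.8 kPa)(12.2 − 21 L) = -614.2 J.
After step 1: P = 69.8 kPa, V = 12.2 L, T = 329.4 K.
Step 2 (isothermal): W = P₁V₁ ln(V₂/V₁) = (851.6) ln(4.26/12.2) = -896 J.
W_total = -614.2 − 896 = -1510 J.

W_total ≈ -1510 J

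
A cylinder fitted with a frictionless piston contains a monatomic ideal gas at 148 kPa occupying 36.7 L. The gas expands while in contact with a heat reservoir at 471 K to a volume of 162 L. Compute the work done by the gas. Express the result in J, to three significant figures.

Isothermal: W = nRT ln(V₂/V₁) = P₁V₁ ln(V₂/V₁).
P₁V₁ = (148 kPa)(36.7 L) = 5432 J.
W = 5432 × ln(162/36.7) = 5432 × 1.485
W_by_gas = 8065 J.

W ≈ 8060 J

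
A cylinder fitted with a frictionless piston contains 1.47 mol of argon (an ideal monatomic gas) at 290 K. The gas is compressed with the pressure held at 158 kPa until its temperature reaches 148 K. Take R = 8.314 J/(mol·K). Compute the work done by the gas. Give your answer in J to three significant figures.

Isobaric: W = P ΔV = nR ΔT.
W = (1.47)(8.314)(148 − 290) = -1735 J.

W ≈ -1740 J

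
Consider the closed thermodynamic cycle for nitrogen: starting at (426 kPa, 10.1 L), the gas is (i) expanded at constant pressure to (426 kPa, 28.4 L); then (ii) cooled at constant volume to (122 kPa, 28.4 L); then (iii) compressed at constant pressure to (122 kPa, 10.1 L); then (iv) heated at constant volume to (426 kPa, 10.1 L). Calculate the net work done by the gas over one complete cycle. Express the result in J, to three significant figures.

Constant-volume legs do no work.
W(i) = (426)(28.4 − 10.1) = 7796 J; W(iii) = (122)(10.1 − 28.4) = -2233 J.
W_net = 7796 − 2233 = 5563 J (the clockwise enclosed area).

W_net ≈ 5560 J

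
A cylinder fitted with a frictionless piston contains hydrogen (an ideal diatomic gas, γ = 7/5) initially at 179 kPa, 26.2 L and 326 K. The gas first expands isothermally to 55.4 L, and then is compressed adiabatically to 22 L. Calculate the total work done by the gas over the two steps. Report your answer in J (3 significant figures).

W_total ≈ -1730 J

Step 1 (isothermal): W = P₁V₁ ln(V₂/V₁) = (4690) ln(55.4/26.2) = 3512 J.
After step 1: P = 84.65 kPa, V = 55.4 L, T = 326 K.
Step 2 (adiabatic): W = (P₁V₁ − P₂V₂)/(γ−1) = (4690 − 6786)/0.4 = -5240 J.
W_total = 3512 − 5240 = -1728 J.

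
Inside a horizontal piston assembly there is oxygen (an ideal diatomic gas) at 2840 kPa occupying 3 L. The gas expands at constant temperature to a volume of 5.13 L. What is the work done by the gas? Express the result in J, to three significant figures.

Isothermal: W = nRT ln(V₂/V₁) = P₁V₁ ln(V₂/V₁).
P₁V₁ = (2840 kPa)(3 L) = 8520 J.
W = 8520 × ln(5.13/3) = 8520 × 0.5365
W_by_gas = 4571 J.

W ≈ 4570 J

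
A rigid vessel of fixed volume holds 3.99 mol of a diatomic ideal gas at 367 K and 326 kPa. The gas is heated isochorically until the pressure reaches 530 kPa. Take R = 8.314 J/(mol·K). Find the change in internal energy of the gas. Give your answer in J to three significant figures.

Constant volume ⇒ W = 0, so Q = ΔU = nCᵥΔT with Cᵥ = 5R/2 = 20.79 J/(mol·K).
At constant V, T₂/T₁ = P₂/P₁ ⇒ ΔT = T₁(P₂/P₁ − 1) = 367·(530/326 − 1) = 229.7 K.
ΔU = (3.99)(20.79)(229.7) = 19046 J.

ΔU ≈ 19000 J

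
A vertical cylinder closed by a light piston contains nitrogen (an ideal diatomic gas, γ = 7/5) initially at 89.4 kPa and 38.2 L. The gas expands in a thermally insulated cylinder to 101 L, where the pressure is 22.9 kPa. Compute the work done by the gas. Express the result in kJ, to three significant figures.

W ≈ 2.76 kJ

Adiabatic: W = (P₁V₁ − P₂V₂)/(γ − 1) with γ = 7/5.
P₁V₁ = 3415 J, P₂V₂ = 2313 J.
W = (3415 − 2313) / 0.4 = 2755 J.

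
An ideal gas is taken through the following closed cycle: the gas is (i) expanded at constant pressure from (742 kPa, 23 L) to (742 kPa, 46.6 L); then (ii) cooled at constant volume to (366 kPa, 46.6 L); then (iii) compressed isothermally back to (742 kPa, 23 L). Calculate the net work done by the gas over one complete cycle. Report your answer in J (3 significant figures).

Leg (i): W = PΔV = (742)(46.6 − 23) = 17511 J.
Leg (ii): W = 0.
Leg (iii): W = PᵢVᵢ ln(V_f/Vᵢ) = (17056) ln(23/46.6) = -12043 J.
W_net = 17511 − 12043 = 5468 J.

W_net ≈ 5470 J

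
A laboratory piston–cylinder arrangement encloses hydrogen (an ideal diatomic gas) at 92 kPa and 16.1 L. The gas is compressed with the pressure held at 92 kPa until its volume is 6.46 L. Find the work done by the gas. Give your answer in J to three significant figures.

W ≈ -887 J

Isobaric: W = P ΔV.
W = (92 kPa)(6.46 − 16.1 L) = (92)(-9.64) = -886.9 J.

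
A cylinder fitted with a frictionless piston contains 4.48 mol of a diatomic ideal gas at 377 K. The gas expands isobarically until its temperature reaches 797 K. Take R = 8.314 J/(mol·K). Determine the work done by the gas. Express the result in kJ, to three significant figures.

W ≈ 15.6 kJ

Isobaric: W = P ΔV = nR ΔT.
W = (4.48)(8.314)(797 − 377) = 15644 J.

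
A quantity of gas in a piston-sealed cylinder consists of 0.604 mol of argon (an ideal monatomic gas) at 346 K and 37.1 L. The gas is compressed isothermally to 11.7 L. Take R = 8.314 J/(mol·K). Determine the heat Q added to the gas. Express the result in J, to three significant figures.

Isothermal ⇒ ΔU = 0, so Q = W = nRT ln(V₂/V₁).
Q = (0.604)(8.314)(346) ln(11.7/37.1) = 1737 × -1.154 = -2005 J.

Q ≈ -2010 J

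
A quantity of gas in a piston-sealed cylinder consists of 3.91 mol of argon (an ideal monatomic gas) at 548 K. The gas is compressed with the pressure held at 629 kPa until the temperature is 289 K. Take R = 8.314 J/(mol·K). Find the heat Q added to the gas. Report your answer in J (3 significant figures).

Q ≈ -21000 J

Isobaric: W = nRΔT = (3.91)(8.314)(-259) = -8420 J.
ΔU = nCᵥΔT with Cᵥ = 3R/2: ΔU = (3.91)(12.47)(-259) = -12629 J.
Q = ΔU + W = -12629 − 8420 = -21049 J.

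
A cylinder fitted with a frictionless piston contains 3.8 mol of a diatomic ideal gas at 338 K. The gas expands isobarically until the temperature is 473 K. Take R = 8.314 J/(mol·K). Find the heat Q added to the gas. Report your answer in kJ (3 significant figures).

Isobaric: W = nRΔT = (3.8)(8.314)(135) = 4265 J.
ΔU = nCᵥΔT with Cᵥ = 5R/2: ΔU = (3.8)(20.79)(135) = 10663 J.
Q = ΔU + W = 10663 + 4265 = 14928 J.

Q ≈ 14.9 kJ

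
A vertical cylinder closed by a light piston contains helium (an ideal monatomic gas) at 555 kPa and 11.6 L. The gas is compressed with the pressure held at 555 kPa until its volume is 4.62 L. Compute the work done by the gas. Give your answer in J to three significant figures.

W ≈ -3870 J

Isobaric: W = P ΔV.
W = (555 kPa)(4.62 − 11.6 L) = (555)(-6.98) = -3874 J.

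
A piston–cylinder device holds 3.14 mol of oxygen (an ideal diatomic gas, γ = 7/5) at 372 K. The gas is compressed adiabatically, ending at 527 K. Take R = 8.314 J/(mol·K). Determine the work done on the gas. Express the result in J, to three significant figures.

W ≈ 10100 J

Adiabatic ⇒ Q = 0, so W_by = −ΔU = nCᵥ(T₁ − T₂).
Cᵥ = 5R/2 = 20.79 J/(mol·K).
W = (3.14)(20.79)(372 − 527) = -10116 J.
Work on gas = −W_by = 10116 J.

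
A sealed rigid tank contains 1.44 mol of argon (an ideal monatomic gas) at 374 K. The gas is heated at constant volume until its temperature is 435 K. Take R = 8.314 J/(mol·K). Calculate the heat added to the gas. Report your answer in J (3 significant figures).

Constant volume ⇒ W = 0, so Q = ΔU = nCᵥΔT with Cᵥ = 3R/2 = 12.47 J/(mol·K).
ΔU = (1.44)(12.47)(435 − 374) = 1095 J.

Q ≈ 1100 J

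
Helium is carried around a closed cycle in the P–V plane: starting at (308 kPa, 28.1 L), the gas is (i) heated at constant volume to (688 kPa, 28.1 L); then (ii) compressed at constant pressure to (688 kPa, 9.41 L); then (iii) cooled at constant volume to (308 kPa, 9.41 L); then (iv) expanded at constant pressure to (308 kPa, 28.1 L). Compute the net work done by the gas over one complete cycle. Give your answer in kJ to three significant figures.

Constant-volume legs do no work.
W(ii) = (688)(9.41 − 28.1) = -12859 J; W(iv) = (308)(28.1 − 9.41) = 5757 J.
W_net = -12859 + 5757 = -7102 J (the counter-clockwise enclosed area).

W_net ≈ -7.10 kJ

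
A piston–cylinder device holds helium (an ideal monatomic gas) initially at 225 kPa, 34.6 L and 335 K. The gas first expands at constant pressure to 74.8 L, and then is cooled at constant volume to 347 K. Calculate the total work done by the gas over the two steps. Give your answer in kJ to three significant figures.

W_total ≈ 9.04 kJ

Step 1 (isobaric): W = PΔV = (225 kPa)(74.8 − 34.6 L) = 9045 J.
Step 2 (isochoric): W = 0 (constant volume).
W_total = 9045 + 0 = 9045 J.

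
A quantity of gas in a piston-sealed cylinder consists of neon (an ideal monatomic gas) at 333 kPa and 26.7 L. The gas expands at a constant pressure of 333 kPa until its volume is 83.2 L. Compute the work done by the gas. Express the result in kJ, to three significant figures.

Isobaric: W = P ΔV.
W = (333 kPa)(83.2 − 26.7 L) = (333)(56.5) = 18814 J.

W ≈ 18.8 kJ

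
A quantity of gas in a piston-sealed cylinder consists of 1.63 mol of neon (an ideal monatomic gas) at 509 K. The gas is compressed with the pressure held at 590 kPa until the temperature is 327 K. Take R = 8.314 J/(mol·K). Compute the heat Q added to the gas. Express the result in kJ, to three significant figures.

Isobaric: W = nRΔT = (1.63)(8.314)(-182) = -2466 J.
ΔU = nCᵥΔT with Cᵥ = 3R/2: ΔU = (1.63)(12.47)(-182) = -3700 J.
Q = ΔU + W = -3700 − 2466 = -6166 J.

Q ≈ -6.17 kJ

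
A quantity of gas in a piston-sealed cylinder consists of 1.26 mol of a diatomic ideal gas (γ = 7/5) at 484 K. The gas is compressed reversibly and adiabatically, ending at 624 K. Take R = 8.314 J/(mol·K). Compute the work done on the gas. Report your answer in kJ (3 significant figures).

W ≈ 3.67 kJ

Adiabatic ⇒ Q = 0, so W_by = −ΔU = nCᵥ(T₁ − T₂).
Cᵥ = 5R/2 = 20.79 J/(mol·K).
W = (1.26)(20.79)(484 − 624) = -3666 J.
Work on gas = −W_by = 3666 J.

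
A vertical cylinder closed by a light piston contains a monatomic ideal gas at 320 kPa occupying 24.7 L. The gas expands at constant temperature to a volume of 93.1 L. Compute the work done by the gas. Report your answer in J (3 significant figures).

W ≈ 10500 J

Isothermal: W = nRT ln(V₂/V₁) = P₁V₁ ln(V₂/V₁).
P₁V₁ = (320 kPa)(24.7 L) = 7904 J.
W = 7904 × ln(93.1/24.7) = 7904 × 1.327
W_by_gas = 10488 J.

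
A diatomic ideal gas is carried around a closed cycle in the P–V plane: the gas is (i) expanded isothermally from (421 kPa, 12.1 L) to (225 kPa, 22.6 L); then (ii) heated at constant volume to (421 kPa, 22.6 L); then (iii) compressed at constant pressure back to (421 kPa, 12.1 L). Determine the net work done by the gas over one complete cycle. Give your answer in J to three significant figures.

Leg (i): W = PᵢVᵢ ln(V_f/Vᵢ) = (5094) ln(22.6/12.1) = 3183 J.
Leg (ii): W = 0.
Leg (iii): W = PΔV = (421)(12.1 − 22.6) = -4421 J.
W_net = 3183 − 4421 = -1238 J.

W_net ≈ -1240 J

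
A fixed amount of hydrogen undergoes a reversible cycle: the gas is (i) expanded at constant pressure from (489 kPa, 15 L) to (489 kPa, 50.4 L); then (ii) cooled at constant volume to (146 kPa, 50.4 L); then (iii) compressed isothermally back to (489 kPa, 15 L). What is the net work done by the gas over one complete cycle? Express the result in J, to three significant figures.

Leg (i): W = PΔV = (489)(50.4 − 15) = 17311 J.
Leg (ii): W = 0.
Leg (iii): W = PᵢVᵢ ln(V_f/Vᵢ) = (7358) ln(15/50.4) = -8918 J.
W_net = 17311 − 8918 = 8393 J.

W_net ≈ 8390 J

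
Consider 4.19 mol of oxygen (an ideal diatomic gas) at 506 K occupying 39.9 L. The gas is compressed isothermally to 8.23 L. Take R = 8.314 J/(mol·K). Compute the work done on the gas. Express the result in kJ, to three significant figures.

Isothermal: W = nRT ln(V₂/V₁).
W = (4.19)(8.314)(506) × ln(8.23/39.9)
  = 17627 × -1.579
W_by_gas = -27826 J; work on gas = −W_by = 27826 J.

W ≈ 27.8 kJ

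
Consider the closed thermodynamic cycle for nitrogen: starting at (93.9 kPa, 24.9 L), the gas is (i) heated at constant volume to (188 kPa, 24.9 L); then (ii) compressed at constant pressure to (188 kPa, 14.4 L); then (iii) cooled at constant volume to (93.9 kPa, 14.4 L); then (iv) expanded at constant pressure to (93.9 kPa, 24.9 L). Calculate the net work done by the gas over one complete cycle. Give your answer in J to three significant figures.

Constant-volume legs do no work.
W(ii) = (188)(14.4 − 24.9) = -1974 J; W(iv) = (93.9)(24.9 − 14.4) = 985.9 J.
W_net = -1974 + 985.9 = -988 J (the counter-clockwise enclosed area).

W_net ≈ -988 J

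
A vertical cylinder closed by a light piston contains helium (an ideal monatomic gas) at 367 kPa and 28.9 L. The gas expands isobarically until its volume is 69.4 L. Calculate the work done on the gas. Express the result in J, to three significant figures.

Isobaric: W = P ΔV.
W = (367 kPa)(69.4 − 28.9 L) = (367)(40.5) = 14864 J.
Work on gas = −W_by = -14864 J.

W ≈ -14900 J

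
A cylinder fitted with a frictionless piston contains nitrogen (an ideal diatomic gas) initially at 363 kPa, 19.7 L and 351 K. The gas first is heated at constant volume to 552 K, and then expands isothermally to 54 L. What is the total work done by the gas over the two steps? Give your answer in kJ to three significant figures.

W_total ≈ 11.3 kJ

Step 1 (isochoric): W = 0 (constant volume).
After step 1: P = 570.9 kPa (V unchanged).
Step 2 (isothermal): W = P₁V₁ ln(V₂/V₁) = (11246) ln(54/19.7) = 11340 J.
W_total = 0 + 11340 = 11340 J.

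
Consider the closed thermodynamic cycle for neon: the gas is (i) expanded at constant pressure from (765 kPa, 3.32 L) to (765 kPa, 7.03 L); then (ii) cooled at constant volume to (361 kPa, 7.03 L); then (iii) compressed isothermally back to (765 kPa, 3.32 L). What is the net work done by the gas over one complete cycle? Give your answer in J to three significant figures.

Leg (i): W = PΔV = (765)(7.03 − 3.32) = 2838 J.
Leg (ii): W = 0.
Leg (iii): W = PᵢVᵢ ln(V_f/Vᵢ) = (2538) ln(3.32/7.03) = -1904 J.
W_net = 2838 − 1904 = 934.2 J.

W_net ≈ 934 J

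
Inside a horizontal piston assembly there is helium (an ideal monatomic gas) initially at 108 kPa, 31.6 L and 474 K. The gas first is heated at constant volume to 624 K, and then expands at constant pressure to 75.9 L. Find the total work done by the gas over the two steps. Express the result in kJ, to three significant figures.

Step 1 (isochoric): W = 0 (constant volume).
After step 1: P = 142.2 kPa (V unchanged).
Step 2 (isobaric): W = PΔV = (142.2 kPa)(75.9 − 31.6 L) = 6298 J.
W_total = 0 + 6298 = 6298 J.

W_total ≈ 6.30 kJ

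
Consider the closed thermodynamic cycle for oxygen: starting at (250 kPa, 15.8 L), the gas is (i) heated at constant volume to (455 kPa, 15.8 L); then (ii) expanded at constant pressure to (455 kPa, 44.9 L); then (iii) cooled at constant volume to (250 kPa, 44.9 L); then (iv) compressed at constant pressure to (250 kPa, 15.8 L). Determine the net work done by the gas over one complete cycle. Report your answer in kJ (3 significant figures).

Constant-volume legs do no work.
W(ii) = (455)(44.9 − 15.8) = 13240 J; W(iv) = (250)(15.8 − 44.9) = -7275 J.
W_net = 13240 − 7275 = 5965 J (the clockwise enclosed area).

W_net ≈ 5.97 kJ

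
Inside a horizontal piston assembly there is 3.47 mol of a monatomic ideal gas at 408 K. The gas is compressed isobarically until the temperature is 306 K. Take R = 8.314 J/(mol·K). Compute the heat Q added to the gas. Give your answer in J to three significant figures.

Isobaric: W = nRΔT = (3.47)(8.314)(-102) = -2943 J.
ΔU = nCᵥΔT with Cᵥ = 3R/2: ΔU = (3.47)(12.47)(-102) = -4414 J.
Q = ΔU + W = -4414 − 2943 = -7357 J.

Q ≈ -7360 J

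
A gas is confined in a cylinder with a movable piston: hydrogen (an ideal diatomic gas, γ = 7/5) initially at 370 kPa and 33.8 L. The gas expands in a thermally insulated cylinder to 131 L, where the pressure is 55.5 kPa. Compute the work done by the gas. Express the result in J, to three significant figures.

W ≈ 13100 J

Adiabatic: W = (P₁V₁ − P₂V₂)/(γ − 1) with γ = 7/5.
P₁V₁ = 12506 J, P₂V₂ = 7270 J.
W = (12506 − 7270) / 0.4 = 13089 J.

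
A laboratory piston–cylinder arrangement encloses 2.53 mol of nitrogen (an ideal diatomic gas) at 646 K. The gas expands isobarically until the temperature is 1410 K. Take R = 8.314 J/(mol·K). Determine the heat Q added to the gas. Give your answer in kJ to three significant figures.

Isobaric: W = nRΔT = (2.53)(8.314)(764) = 16070 J.
ΔU = nCᵥΔT with Cᵥ = 5R/2: ΔU = (2.53)(20.79)(764) = 40176 J.
Q = ΔU + W = 40176 + 16070 = 56246 J.

Q ≈ 56.2 kJ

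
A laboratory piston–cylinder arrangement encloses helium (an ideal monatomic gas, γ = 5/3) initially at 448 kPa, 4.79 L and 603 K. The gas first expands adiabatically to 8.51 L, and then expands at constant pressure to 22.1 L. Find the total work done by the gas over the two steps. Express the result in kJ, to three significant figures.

Step 1 (adiabatic): W = (P₁V₁ − P₂V₂)/(γ−1) = (2146 − 1463)/0.667 = 1025 J.
After step 1: P = 171.9 kPa, V = 8.51 L, T = 411.1 K.
Step 2 (isobaric): W = PΔV = (171.9 kPa)(22.1 − 8.51 L) = 2336 J.
W_total = 1025 + 2336 = 3361 J.

W_total ≈ 3.36 kJ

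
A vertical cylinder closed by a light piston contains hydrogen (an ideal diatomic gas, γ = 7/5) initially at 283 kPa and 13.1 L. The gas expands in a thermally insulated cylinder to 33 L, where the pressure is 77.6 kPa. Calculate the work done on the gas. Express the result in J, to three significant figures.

Adiabatic: W = (P₁V₁ − P₂V₂)/(γ − 1) with γ = 7/5.
P₁V₁ = 3707 J, P₂V₂ = 2561 J.
W = (3707 − 2561) / 0.4 = 2866 J.
Work on gas = −W_by = -2866 J.

W ≈ -2870 J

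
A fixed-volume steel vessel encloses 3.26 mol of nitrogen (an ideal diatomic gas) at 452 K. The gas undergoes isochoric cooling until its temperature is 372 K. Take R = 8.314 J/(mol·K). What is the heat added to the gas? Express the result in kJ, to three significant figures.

Q ≈ -5.42 kJ

Constant volume ⇒ W = 0, so Q = ΔU = nCᵥΔT with Cᵥ = 5R/2 = 20.79 J/(mol·K).
ΔU = (3.26)(20.79)(372 − 452) = -5421 J.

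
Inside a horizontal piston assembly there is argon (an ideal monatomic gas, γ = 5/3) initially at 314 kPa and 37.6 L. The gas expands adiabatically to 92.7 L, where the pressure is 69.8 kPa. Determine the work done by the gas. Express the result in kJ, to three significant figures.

W ≈ 8.00 kJ

Adiabatic: W = (P₁V₁ − P₂V₂)/(γ − 1) with γ = 5/3.
P₁V₁ = 11806 J, P₂V₂ = 6470 J.
W = (11806 − 6470) / 0.6667 = 8004 J.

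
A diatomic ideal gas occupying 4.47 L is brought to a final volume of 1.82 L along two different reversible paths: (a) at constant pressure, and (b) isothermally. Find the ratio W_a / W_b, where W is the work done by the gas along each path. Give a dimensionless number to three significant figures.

W_a / W_b ≈ 0.660

Path (a) isobaric: W = P₁(V₂ − V₁) → W_a/(P₁V₁) = -0.5928.
Path (b) isothermal: W = P₁V₁ ln(V₂/V₁) → W_b/(P₁V₁) = -0.8986.
W_a / W_b = -0.5928 / -0.8986 = 0.6598.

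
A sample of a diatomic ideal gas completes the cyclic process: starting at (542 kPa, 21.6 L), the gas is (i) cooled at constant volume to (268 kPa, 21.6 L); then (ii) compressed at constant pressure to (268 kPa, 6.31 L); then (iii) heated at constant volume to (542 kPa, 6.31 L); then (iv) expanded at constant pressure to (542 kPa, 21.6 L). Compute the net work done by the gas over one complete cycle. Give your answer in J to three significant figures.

W_net ≈ 4190 J

Constant-volume legs do no work.
W(ii) = (268)(6.31 − 21.6) = -4098 J; W(iv) = (542)(21.6 − 6.31) = 8287 J.
W_net = -4098 + 8287 = 4189 J (the clockwise enclosed area).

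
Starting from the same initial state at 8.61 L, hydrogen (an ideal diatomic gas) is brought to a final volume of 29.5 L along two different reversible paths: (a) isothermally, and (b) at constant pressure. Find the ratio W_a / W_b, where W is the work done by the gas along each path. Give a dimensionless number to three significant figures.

Path (a) isothermal: W = P₁V₁ ln(V₂/V₁) → W_a/(P₁V₁) = 1.231.
Path (b) isobaric: W = P₁(V₂ − V₁) → W_b/(P₁V₁) = 2.426.
W_a / W_b = 1.231 / 2.426 = 0.5076.

W_a / W_b ≈ 0.508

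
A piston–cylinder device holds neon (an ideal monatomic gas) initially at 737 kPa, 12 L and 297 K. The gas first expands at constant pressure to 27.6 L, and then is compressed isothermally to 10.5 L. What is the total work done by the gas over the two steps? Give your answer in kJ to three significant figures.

Step 1 (isobaric): W = PΔV = (737 kPa)(27.6 − 12 L) = 11497 J.
After step 1: P = 737 kPa, V = 27.6 L, T = 683.1 K.
Step 2 (isothermal): W = P₁V₁ ln(V₂/V₁) = (20341) ln(10.5/27.6) = -19659 J.
W_total = 11497 − 19659 = -8161 J.

W_total ≈ -8.16 kJ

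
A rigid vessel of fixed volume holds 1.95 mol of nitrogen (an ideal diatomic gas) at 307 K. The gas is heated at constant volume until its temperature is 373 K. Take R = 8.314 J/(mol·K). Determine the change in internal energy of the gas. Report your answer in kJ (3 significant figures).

Constant volume ⇒ W = 0, so Q = ΔU = nCᵥΔT with Cᵥ = 5R/2 = 20.79 J/(mol·K).
ΔU = (1.95)(20.79)(373 − 307) = 2675 J.

ΔU ≈ 2.68 kJ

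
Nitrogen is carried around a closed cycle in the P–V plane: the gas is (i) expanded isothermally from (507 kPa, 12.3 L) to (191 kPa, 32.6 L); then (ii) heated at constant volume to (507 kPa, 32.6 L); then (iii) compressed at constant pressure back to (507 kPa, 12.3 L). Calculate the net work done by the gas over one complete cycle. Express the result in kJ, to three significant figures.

Leg (i): W = PᵢVᵢ ln(V_f/Vᵢ) = (6236) ln(32.6/12.3) = 6078 J.
Leg (ii): W = 0.
Leg (iii): W = PΔV = (507)(12.3 − 32.6) = -10292 J.
W_net = 6078 − 10292 = -4214 J.

W_net ≈ -4.21 kJ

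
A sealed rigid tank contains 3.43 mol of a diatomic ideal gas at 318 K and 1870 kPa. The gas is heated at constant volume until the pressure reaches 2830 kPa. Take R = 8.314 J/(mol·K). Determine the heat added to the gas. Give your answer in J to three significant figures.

Q ≈ 11600 J

Constant volume ⇒ W = 0, so Q = ΔU = nCᵥΔT with Cᵥ = 5R/2 = 20.79 J/(mol·K).
At constant V, T₂/T₁ = P₂/P₁ ⇒ ΔT = T₁(P₂/P₁ − 1) = 318·(2830/1870 − 1) = 163.3 K.
ΔU = (3.43)(20.79)(163.3) = 11639 J.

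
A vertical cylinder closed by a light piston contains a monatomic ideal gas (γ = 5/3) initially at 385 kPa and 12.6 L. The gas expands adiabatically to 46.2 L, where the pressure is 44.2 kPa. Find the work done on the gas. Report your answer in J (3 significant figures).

Adiabatic: W = (P₁V₁ − P₂V₂)/(γ − 1) with γ = 5/3.
P₁V₁ = 4851 J, P₂V₂ = 2042 J.
W = (4851 − 2042) / 0.6667 = 4213 J.
Work on gas = −W_by = -4213 J.

W ≈ -4210 J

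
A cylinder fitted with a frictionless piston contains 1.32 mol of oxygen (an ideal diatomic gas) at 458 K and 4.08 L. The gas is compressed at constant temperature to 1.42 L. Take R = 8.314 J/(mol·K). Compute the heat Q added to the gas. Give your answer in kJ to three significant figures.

Isothermal ⇒ ΔU = 0, so Q = W = nRT ln(V₂/V₁).
Q = (1.32)(8.314)(458) ln(1.42/4.08) = 5026 × -1.055 = -5305 J.

Q ≈ -5.30 kJ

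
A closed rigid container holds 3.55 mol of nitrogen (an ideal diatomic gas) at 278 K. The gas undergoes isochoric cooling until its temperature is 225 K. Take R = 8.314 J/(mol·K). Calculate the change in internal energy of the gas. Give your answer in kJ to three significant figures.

ΔU ≈ -3.91 kJ

Constant volume ⇒ W = 0, so Q = ΔU = nCᵥΔT with Cᵥ = 5R/2 = 20.79 J/(mol·K).
ΔU = (3.55)(20.79)(225 − 278) = -3911 J.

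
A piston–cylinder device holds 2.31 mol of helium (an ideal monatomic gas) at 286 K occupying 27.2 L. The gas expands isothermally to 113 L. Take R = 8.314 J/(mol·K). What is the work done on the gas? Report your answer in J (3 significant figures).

Isothermal: W = nRT ln(V₂/V₁).
W = (2.31)(8.314)(286) × ln(113/27.2)
  = 5493 × 1.424
W_by_gas = 7823 J; work on gas = −W_by = -7823 J.

W ≈ -7820 J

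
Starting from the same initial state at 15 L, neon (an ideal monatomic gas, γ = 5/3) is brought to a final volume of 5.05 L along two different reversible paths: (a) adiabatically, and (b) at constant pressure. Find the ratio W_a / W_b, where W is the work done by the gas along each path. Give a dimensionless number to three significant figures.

W_a / W_b ≈ 2.41

Path (a) adiabatic: W = P₁V₁(1 − (V₁/V₂)^(γ−1))/(γ−1) → W_a/(P₁V₁) = -1.599.
Path (b) isobaric: W = P₁(V₂ − V₁) → W_b/(P₁V₁) = -0.6633.
W_a / W_b = -1.599 / -0.6633 = 2.411.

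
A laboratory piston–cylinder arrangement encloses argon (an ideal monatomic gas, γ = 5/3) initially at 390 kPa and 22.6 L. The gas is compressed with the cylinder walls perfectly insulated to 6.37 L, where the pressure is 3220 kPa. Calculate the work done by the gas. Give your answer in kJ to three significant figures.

Adiabatic: W = (P₁V₁ − P₂V₂)/(γ − 1) with γ = 5/3.
P₁V₁ = 8814 J, P₂V₂ = 20511 J.
W = (8814 − 20511) / 0.6667 = -17546 J.

W ≈ -17.5 kJ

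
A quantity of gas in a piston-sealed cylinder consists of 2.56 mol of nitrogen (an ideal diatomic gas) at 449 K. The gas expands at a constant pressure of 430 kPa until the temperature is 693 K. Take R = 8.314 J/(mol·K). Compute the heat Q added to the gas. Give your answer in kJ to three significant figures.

Q ≈ 18.2 kJ

Isobaric: W = nRΔT = (2.56)(8.314)(244) = 5193 J.
ΔU = nCᵥΔT with Cᵥ = 5R/2: ΔU = (2.56)(20.79)(244) = 12983 J.
Q = ΔU + W = 12983 + 5193 = 18176 J.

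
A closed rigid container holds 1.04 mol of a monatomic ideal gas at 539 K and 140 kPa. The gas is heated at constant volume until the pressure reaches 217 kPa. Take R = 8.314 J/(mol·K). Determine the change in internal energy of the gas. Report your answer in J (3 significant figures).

Constant volume ⇒ W = 0, so Q = ΔU = nCᵥΔT with Cᵥ = 3R/2 = 12.47 J/(mol·K).
At constant V, T₂/T₁ = P₂/P₁ ⇒ ΔT = T₁(P₂/P₁ − 1) = 539·(217/140 − 1) = 296.5 K.
ΔU = (1.04)(12.47)(296.5) = 3845 J.

ΔU ≈ 3840 J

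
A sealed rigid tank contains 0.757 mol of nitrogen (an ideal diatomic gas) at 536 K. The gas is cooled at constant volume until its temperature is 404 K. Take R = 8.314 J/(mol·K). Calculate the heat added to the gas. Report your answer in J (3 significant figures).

Constant volume ⇒ W = 0, so Q = ΔU = nCᵥΔT with Cᵥ = 5R/2 = 20.79 J/(mol·K).
ΔU = (0.757)(20.79)(404 − 536) = -2077 J.

Q ≈ -2080 J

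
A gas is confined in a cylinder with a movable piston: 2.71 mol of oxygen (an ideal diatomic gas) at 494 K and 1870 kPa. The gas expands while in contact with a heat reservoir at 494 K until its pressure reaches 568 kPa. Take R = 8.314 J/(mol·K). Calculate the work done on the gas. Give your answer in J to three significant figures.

W ≈ -13300 J

Isothermal process: W = nRT ln(V₂/V₁) = nRT ln(P₁/P₂).
W = (2.71)(8.314)(494) × ln(1870/568)
  = 11130 × ln(3.292) = 11130 × 1.192
W_by_gas = 13263 J; work on gas = −W_by = -13263 J.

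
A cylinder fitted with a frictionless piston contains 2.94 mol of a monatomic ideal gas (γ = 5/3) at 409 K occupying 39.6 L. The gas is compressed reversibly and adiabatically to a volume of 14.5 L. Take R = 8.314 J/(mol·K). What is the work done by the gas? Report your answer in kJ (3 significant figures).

W ≈ -14.3 kJ

Adiabatic: TV^(γ−1) = const with γ = 5/3.
T₂ = T₁ (V₁/V₂)^(γ−1) = 409 × (39.6/14.5)^0.667 = 409 × 1.954 = 799.1 K.
W_by = nCᵥ(T₁ − T₂) = (2.94)(12.47)(409 − 799.1) = -14303 J.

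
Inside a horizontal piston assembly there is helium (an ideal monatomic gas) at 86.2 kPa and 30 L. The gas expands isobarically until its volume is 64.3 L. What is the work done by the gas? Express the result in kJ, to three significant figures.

W ≈ 2.96 kJ

Isobaric: W = P ΔV.
W = (86.2 kPa)(64.3 − 30 L) = (86.2)(34.3) = 2957 J.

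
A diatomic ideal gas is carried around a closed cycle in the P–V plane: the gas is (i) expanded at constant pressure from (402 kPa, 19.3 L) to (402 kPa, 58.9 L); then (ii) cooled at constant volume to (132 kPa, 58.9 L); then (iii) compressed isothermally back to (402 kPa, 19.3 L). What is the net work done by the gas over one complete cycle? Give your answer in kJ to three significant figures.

W_net ≈ 7.24 kJ

Leg (i): W = PΔV = (402)(58.9 − 19.3) = 15919 J.
Leg (ii): W = 0.
Leg (iii): W = PᵢVᵢ ln(V_f/Vᵢ) = (7775) ln(19.3/58.9) = -8675 J.
W_net = 15919 − 8675 = 7245 J.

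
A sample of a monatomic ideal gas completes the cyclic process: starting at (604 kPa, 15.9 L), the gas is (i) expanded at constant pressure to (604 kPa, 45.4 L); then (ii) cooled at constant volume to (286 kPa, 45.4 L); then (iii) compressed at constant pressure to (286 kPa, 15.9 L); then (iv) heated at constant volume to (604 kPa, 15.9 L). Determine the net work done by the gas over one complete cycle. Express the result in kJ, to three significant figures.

Constant-volume legs do no work.
W(i) = (604)(45.4 − 15.9) = 17818 J; W(iii) = (286)(15.9 − 45.4) = -8437 J.
W_net = 17818 − 8437 = 9381 J (the clockwise enclosed area).

W_net ≈ 9.38 kJ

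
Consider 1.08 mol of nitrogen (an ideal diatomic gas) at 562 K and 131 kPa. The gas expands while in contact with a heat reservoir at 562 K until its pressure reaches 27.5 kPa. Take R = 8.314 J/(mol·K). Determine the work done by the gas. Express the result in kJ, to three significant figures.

W ≈ 7.88 kJ

Isothermal process: W = nRT ln(V₂/V₁) = nRT ln(P₁/P₂).
W = (1.08)(8.314)(562) × ln(131/27.5)
  = 5046 × ln(4.764) = 5046 × 1.561
W_by_gas = 7877 J.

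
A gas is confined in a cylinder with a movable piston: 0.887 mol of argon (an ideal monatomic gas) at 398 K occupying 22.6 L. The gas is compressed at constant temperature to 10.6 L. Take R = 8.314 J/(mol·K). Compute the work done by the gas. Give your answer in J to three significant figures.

Isothermal: W = nRT ln(V₂/V₁).
W = (0.887)(8.314)(398) × ln(10.6/22.6)
  = 2935 × -0.7571
W_by_gas = -2222 J.

W ≈ -2220 J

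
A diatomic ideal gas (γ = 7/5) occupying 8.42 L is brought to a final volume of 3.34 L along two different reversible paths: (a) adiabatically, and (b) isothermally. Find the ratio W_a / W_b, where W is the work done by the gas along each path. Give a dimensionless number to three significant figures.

Path (a) adiabatic: W = P₁V₁(1 − (V₁/V₂)^(γ−1))/(γ−1) → W_a/(P₁V₁) = -1.119.
Path (b) isothermal: W = P₁V₁ ln(V₂/V₁) → W_b/(P₁V₁) = -0.9246.
W_a / W_b = -1.119 / -0.9246 = 1.21.

W_a / W_b ≈ 1.21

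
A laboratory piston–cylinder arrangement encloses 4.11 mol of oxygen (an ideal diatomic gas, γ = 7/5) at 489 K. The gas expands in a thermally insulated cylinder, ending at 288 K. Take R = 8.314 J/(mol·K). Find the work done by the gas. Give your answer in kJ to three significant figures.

W ≈ 17.2 kJ

Adiabatic ⇒ Q = 0, so W_by = −ΔU = nCᵥ(T₁ − T₂).
Cᵥ = 5R/2 = 20.79 J/(mol·K).
W = (4.11)(20.79)(489 − 288) = 17171 J.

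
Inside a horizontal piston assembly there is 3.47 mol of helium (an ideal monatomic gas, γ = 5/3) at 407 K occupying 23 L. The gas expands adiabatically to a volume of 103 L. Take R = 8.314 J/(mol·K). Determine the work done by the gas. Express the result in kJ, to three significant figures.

Adiabatic: TV^(γ−1) = const with γ = 5/3.
T₂ = T₁ (V₁/V₂)^(γ−1) = 407 × (23/103)^0.667 = 407 × 0.3681 = 149.8 K.
W_by = nCᵥ(T₁ − T₂) = (3.47)(12.47)(407 − 149.8) = 11130 J.

W ≈ 11.1 kJ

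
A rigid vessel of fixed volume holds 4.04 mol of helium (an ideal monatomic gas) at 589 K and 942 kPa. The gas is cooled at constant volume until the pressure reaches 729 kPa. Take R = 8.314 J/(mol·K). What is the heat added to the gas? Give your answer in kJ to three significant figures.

Constant volume ⇒ W = 0, so Q = ΔU = nCᵥΔT with Cᵥ = 3R/2 = 12.47 J/(mol·K).
At constant V, T₂/T₁ = P₂/P₁ ⇒ ΔT = T₁(P₂/P₁ − 1) = 589·(729/942 − 1) = -133.2 K.
ΔU = (4.04)(12.47)(-133.2) = -6710 J.

Q ≈ -6.71 kJ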